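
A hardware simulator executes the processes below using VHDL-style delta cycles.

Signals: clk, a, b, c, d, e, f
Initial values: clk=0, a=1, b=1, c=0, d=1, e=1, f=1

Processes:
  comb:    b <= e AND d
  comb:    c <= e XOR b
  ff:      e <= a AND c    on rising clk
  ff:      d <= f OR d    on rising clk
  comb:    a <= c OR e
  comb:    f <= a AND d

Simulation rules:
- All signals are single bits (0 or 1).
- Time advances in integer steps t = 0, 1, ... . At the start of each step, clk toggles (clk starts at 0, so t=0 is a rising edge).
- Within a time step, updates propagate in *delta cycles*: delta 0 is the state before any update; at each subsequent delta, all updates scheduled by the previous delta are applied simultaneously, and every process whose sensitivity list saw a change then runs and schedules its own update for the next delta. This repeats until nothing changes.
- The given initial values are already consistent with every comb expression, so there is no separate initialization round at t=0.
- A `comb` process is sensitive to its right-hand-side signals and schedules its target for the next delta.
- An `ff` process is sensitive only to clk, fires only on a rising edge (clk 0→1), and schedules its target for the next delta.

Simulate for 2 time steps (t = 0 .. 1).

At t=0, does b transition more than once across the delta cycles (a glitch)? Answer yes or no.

[bits: e,d,clk,a,c,f,b]
t=0: Δ0=1101011 Δ1=1111011 Δ2=0111011 Δ3=0110110 Δ4=0111000 Δ5=0110010 Δ6=0110000 | 6Δ
t=1: Δ0=0110000 Δ1=0100000 | 1Δ

no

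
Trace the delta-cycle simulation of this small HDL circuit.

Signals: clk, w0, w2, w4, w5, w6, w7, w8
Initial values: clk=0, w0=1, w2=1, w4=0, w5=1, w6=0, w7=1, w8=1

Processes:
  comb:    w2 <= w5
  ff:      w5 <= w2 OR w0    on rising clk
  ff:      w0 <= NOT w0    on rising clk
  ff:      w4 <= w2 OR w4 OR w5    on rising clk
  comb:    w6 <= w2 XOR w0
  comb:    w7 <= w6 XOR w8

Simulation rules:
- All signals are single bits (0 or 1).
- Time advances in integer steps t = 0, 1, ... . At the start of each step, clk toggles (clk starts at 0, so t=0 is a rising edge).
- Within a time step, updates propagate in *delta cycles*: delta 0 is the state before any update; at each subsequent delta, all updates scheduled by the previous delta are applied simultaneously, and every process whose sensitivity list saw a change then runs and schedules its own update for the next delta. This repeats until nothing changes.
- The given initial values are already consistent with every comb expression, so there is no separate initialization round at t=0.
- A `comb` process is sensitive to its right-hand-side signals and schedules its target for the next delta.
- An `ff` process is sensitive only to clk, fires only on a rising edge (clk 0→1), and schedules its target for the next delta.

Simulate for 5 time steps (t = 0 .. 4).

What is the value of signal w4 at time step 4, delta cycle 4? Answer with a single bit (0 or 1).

1

t0.Δ0 w0=1 w5=1 w2=1 clk=0 w6=0 w7=1 w4=0 w8=1
t0.Δ1 w0=1 w5=1 w2=1 clk=1 w6=0 w7=1 w4=0 w8=1
t0.Δ2 w0=0 w5=1 w2=1 clk=1 w6=0 w7=1 w4=1 w8=1
t0.Δ3 w0=0 w5=1 w2=1 clk=1 w6=1 w7=1 w4=1 w8=1
t0.Δ4 w0=0 w5=1 w2=1 clk=1 w6=1 w7=0 w4=1 w8=1
t1.Δ0 w0=0 w5=1 w2=1 clk=1 w6=1 w7=0 w4=1 w8=1
t1.Δ1 w0=0 w5=1 w2=1 clk=0 w6=1 w7=0 w4=1 w8=1
t2.Δ0 w0=0 w5=1 w2=1 clk=0 w6=1 w7=0 w4=1 w8=1
t2.Δ1 w0=0 w5=1 w2=1 clk=1 w6=1 w7=0 w4=1 w8=1
t2.Δ2 w0=1 w5=1 w2=1 clk=1 w6=1 w7=0 w4=1 w8=1
t2.Δ3 w0=1 w5=1 w2=1 clk=1 w6=0 w7=0 w4=1 w8=1
t2.Δ4 w0=1 w5=1 w2=1 clk=1 w6=0 w7=1 w4=1 w8=1
t3.Δ0 w0=1 w5=1 w2=1 clk=1 w6=0 w7=1 w4=1 w8=1
t3.Δ1 w0=1 w5=1 w2=1 clk=0 w6=0 w7=1 w4=1 w8=1
t4.Δ0 w0=1 w5=1 w2=1 clk=0 w6=0 w7=1 w4=1 w8=1
t4.Δ1 w0=1 w5=1 w2=1 clk=1 w6=0 w7=1 w4=1 w8=1
t4.Δ2 w0=0 w5=1 w2=1 clk=1 w6=0 w7=1 w4=1 w8=1
t4.Δ3 w0=0 w5=1 w2=1 clk=1 w6=1 w7=1 w4=1 w8=1
t4.Δ4 w0=0 w5=1 w2=1 clk=1 w6=1 w7=0 w4=1 w8=1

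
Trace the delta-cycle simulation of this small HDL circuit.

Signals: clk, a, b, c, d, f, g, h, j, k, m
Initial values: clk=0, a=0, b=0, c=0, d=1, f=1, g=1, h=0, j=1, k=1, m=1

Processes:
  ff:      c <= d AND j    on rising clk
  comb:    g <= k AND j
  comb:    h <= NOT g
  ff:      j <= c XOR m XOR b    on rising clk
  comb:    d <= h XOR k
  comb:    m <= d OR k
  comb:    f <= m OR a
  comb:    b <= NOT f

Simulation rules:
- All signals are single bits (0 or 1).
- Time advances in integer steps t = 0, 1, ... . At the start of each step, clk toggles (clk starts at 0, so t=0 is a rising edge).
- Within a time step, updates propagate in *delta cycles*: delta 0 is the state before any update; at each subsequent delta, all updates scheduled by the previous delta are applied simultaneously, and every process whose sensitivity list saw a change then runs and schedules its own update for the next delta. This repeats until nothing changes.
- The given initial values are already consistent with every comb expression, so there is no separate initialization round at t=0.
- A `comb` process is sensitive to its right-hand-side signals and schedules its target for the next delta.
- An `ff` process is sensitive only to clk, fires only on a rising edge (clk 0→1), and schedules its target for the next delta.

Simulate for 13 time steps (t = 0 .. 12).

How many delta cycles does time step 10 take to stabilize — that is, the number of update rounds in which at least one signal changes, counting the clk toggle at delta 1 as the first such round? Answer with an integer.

5

t0.Δ0 b=0 c=0 m=1 a=0 g=1 d=1 clk=0 k=1 f=1 j=1 h=0
t0.Δ1 b=0 c=0 m=1 a=0 g=1 d=1 clk=1 k=1 f=1 j=1 h=0
t0.Δ2 b=0 c=1 m=1 a=0 g=1 d=1 clk=1 k=1 f=1 j=1 h=0
t1.Δ0 b=0 c=1 m=1 a=0 g=1 d=1 clk=1 k=1 f=1 j=1 h=0
t1.Δ1 b=0 c=1 m=1 a=0 g=1 d=1 clk=0 k=1 f=1 j=1 h=0
t2.Δ0 b=0 c=1 m=1 a=0 g=1 d=1 clk=0 k=1 f=1 j=1 h=0
t2.Δ1 b=0 c=1 m=1 a=0 g=1 d=1 clk=1 k=1 f=1 j=1 h=0
t2.Δ2 b=0 c=1 m=1 a=0 g=1 d=1 clk=1 k=1 f=1 j=0 h=0
t2.Δ3 b=0 c=1 m=1 a=0 g=0 d=1 clk=1 k=1 f=1 j=0 h=0
t2.Δ4 b=0 c=1 m=1 a=0 g=0 d=1 clk=1 k=1 f=1 j=0 h=1
t2.Δ5 b=0 c=1 m=1 a=0 g=0 d=0 clk=1 k=1 f=1 j=0 h=1
t3.Δ0 b=0 c=1 m=1 a=0 g=0 d=0 clk=1 k=1 f=1 j=0 h=1
t3.Δ1 b=0 c=1 m=1 a=0 g=0 d=0 clk=0 k=1 f=1 j=0 h=1
t4.Δ0 b=0 c=1 m=1 a=0 g=0 d=0 clk=0 k=1 f=1 j=0 h=1
t4.Δ1 b=0 c=1 m=1 a=0 g=0 d=0 clk=1 k=1 f=1 j=0 h=1
t4.Δ2 b=0 c=0 m=1 a=0 g=0 d=0 clk=1 k=1 f=1 j=0 h=1
t5.Δ0 b=0 c=0 m=1 a=0 g=0 d=0 clk=1 k=1 f=1 j=0 h=1
t5.Δ1 b=0 c=0 m=1 a=0 g=0 d=0 clk=0 k=1 f=1 j=0 h=1
t6.Δ0 b=0 c=0 m=1 a=0 g=0 d=0 clk=0 k=1 f=1 j=0 h=1
t6.Δ1 b=0 c=0 m=1 a=0 g=0 d=0 clk=1 k=1 f=1 j=0 h=1
t6.Δ2 b=0 c=0 m=1 a=0 g=0 d=0 clk=1 k=1 f=1 j=1 h=1
t6.Δ3 b=0 c=0 m=1 a=0 g=1 d=0 clk=1 k=1 f=1 j=1 h=1
t6.Δ4 b=0 c=0 m=1 a=0 g=1 d=0 clk=1 k=1 f=1 j=1 h=0
t6.Δ5 b=0 c=0 m=1 a=0 g=1 d=1 clk=1 k=1 f=1 j=1 h=0
t7.Δ0 b=0 c=0 m=1 a=0 g=1 d=1 clk=1 k=1 f=1 j=1 h=0
t7.Δ1 b=0 c=0 m=1 a=0 g=1 d=1 clk=0 k=1 f=1 j=1 h=0
t8.Δ0 b=0 c=0 m=1 a=0 g=1 d=1 clk=0 k=1 f=1 j=1 h=0
t8.Δ1 b=0 c=0 m=1 a=0 g=1 d=1 clk=1 k=1 f=1 j=1 h=0
t8.Δ2 b=0 c=1 m=1 a=0 g=1 d=1 clk=1 k=1 f=1 j=1 h=0
t9.Δ0 b=0 c=1 m=1 a=0 g=1 d=1 clk=1 k=1 f=1 j=1 h=0
t9.Δ1 b=0 c=1 m=1 a=0 g=1 d=1 clk=0 k=1 f=1 j=1 h=0
t10.Δ0 b=0 c=1 m=1 a=0 g=1 d=1 clk=0 k=1 f=1 j=1 h=0
t10.Δ1 b=0 c=1 m=1 a=0 g=1 d=1 clk=1 k=1 f=1 j=1 h=0
t10.Δ2 b=0 c=1 m=1 a=0 g=1 d=1 clk=1 k=1 f=1 j=0 h=0
t10.Δ3 b=0 c=1 m=1 a=0 g=0 d=1 clk=1 k=1 f=1 j=0 h=0
t10.Δ4 b=0 c=1 m=1 a=0 g=0 d=1 clk=1 k=1 f=1 j=0 h=1
t10.Δ5 b=0 c=1 m=1 a=0 g=0 d=0 clk=1 k=1 f=1 j=0 h=1
t11.Δ0 b=0 c=1 m=1 a=0 g=0 d=0 clk=1 k=1 f=1 j=0 h=1
t11.Δ1 b=0 c=1 m=1 a=0 g=0 d=0 clk=0 k=1 f=1 j=0 h=1
t12.Δ0 b=0 c=1 m=1 a=0 g=0 d=0 clk=0 k=1 f=1 j=0 h=1
t12.Δ1 b=0 c=1 m=1 a=0 g=0 d=0 clk=1 k=1 f=1 j=0 h=1
t12.Δ2 b=0 c=0 m=1 a=0 g=0 d=0 clk=1 k=1 f=1 j=0 h=1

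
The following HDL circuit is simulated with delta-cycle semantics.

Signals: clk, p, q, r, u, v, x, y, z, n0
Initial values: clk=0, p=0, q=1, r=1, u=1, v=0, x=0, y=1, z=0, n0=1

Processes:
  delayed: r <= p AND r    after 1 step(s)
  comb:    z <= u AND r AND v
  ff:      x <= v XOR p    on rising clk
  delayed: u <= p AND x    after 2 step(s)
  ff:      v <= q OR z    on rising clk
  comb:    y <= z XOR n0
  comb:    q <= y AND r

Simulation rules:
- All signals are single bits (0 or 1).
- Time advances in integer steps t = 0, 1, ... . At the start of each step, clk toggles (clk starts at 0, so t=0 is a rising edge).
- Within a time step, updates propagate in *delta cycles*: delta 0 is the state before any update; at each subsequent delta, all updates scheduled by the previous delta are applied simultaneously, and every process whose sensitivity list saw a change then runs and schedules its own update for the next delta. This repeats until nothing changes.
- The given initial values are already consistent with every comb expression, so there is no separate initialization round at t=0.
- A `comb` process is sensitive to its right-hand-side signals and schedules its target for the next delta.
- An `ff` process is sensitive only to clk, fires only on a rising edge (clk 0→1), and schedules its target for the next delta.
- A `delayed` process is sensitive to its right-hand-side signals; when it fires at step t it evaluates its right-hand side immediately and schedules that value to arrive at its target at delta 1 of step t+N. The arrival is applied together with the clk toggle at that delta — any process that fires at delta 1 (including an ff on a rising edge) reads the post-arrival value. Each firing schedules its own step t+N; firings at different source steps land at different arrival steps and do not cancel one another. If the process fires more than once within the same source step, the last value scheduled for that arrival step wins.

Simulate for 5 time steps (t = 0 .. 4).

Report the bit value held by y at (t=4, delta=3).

1

t=0 Δ0: u=1 r=1 z=0 y=1 q=1 clk=0 n0=1 v=0 x=0 p=0
  Δ1: clk:0→1
  Δ2: v:0→1
  Δ3: z:0→1
  Δ4: y:1→0
  Δ5: q:1→0
  (5Δ to stable)
t=1 Δ0: u=1 r=1 z=1 y=0 q=0 clk=1 n0=1 v=1 x=0 p=0
  Δ1: clk:1→0
  (1Δ to stable)
t=2 Δ0: u=1 r=1 z=1 y=0 q=0 clk=0 n0=1 v=1 x=0 p=0
  Δ1: clk:0→1
  Δ2: x:0→1
  (2Δ to stable)
t=3 Δ0: u=1 r=1 z=1 y=0 q=0 clk=1 n0=1 v=1 x=1 p=0
  Δ1: clk:1→0
  (1Δ to stable)
t=4 Δ0: u=1 r=1 z=1 y=0 q=0 clk=0 n0=1 v=1 x=1 p=0
  Δ1: u:1→0, clk:0→1
  Δ2: z:1→0
  Δ3: y:0→1
  Δ4: q:0→1
  (4Δ to stable)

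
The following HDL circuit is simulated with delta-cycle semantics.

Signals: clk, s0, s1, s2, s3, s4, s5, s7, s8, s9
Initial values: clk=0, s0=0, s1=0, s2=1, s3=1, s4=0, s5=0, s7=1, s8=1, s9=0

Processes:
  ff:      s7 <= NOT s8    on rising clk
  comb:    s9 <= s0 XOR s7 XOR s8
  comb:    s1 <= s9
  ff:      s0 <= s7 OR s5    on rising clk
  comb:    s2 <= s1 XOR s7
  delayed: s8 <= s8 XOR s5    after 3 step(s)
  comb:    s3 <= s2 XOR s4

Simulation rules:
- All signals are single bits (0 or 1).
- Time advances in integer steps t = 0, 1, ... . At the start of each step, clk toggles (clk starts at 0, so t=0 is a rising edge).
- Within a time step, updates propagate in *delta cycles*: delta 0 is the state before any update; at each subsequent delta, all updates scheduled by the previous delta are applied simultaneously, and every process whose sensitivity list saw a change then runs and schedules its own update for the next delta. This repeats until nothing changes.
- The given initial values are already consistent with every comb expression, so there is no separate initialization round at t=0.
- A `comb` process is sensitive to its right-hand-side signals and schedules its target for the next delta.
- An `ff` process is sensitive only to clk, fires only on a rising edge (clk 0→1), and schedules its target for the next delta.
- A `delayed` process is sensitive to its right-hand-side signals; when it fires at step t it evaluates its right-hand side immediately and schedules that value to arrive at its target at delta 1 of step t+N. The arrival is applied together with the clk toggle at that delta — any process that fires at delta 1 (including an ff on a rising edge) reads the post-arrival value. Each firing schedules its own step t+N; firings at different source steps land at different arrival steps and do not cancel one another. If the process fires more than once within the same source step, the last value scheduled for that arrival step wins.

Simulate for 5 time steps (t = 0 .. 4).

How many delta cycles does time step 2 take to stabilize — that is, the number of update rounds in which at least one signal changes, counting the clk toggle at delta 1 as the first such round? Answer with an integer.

t=0 Δ0: s3=1 s4=0 s1=0 s9=0 s8=1 s7=1 s0=0 s2=1 s5=0 clk=0
  Δ1: clk:0→1
  Δ2: s7:1→0, s0:0→1
  Δ3: s2:1→0
  Δ4: s3:1→0
  (4Δ to stable)
t=1 Δ0: s3=0 s4=0 s1=0 s9=0 s8=1 s7=0 s0=1 s2=0 s5=0 clk=1
  Δ1: clk:1→0
  (1Δ to stable)
t=2 Δ0: s3=0 s4=0 s1=0 s9=0 s8=1 s7=0 s0=1 s2=0 s5=0 clk=0
  Δ1: clk:0→1
  Δ2: s0:1→0
  Δ3: s9:0→1
  Δ4: s1:0→1
  Δ5: s2:0→1
  Δ6: s3:0→1
  (6Δ to stable)
t=3 Δ0: s3=1 s4=0 s1=1 s9=1 s8=1 s7=0 s0=0 s2=1 s5=0 clk=1
  Δ1: clk:1→0
  (1Δ to stable)
t=4 Δ0: s3=1 s4=0 s1=1 s9=1 s8=1 s7=0 s0=0 s2=1 s5=0 clk=0
  Δ1: clk:0→1
  (1Δ to stable)

6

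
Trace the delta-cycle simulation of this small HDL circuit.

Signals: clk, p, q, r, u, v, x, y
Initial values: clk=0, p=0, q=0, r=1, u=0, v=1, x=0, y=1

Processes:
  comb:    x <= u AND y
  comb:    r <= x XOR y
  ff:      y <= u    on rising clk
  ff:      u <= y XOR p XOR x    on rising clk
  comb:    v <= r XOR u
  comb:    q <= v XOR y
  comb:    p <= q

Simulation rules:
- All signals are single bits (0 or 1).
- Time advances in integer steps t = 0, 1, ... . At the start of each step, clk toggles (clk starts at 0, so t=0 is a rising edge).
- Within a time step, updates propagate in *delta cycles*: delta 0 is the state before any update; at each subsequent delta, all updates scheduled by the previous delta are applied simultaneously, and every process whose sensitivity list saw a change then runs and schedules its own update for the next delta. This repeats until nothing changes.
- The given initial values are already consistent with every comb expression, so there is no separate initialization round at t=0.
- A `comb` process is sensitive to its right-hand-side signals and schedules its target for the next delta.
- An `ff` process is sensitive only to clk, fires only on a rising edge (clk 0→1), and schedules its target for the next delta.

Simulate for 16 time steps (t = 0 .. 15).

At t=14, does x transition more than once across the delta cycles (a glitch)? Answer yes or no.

[bits: clk,p,r,q,y,v,x,u]
t=0: Δ0=00101100 Δ1=10101100 Δ2=10100101 Δ3=10010001 Δ4=11000101 Δ5=10010101 Δ6=11010101 | 6Δ
t=1: Δ0=11010101 Δ1=01010101 | 1Δ
t=2: Δ0=01010101 Δ1=11010101 Δ2=11011101 Δ3=11101111 Δ4=10001011 Δ5=10011111 Δ6=11001111 Δ7=10001111 | 7Δ
t=3: Δ0=10001111 Δ1=00001111 | 1Δ
t=4: Δ0=00001111 Δ1=10001111 Δ2=10001110 Δ3=10001000 Δ4=10111000 Δ5=11111100 Δ6=11101100 Δ7=10101100 | 7Δ
t=5: Δ0=10101100 Δ1=00101100 | 1Δ
t=6: Δ0=00101100 Δ1=10101100 Δ2=10100101 Δ3=10010001 Δ4=11000101 Δ5=10010101 Δ6=11010101 | 6Δ
t=7: Δ0=11010101 Δ1=01010101 | 1Δ
t=8: Δ0=01010101 Δ1=11010101 Δ2=11011101 Δ3=11101111 Δ4=10001011 Δ5=10011111 Δ6=11001111 Δ7=10001111 | 7Δ
t=9: Δ0=10001111 Δ1=00001111 | 1Δ
t=10: Δ0=00001111 Δ1=10001111 Δ2=10001110 Δ3=10001000 Δ4=10111000 Δ5=11111100 Δ6=11101100 Δ7=10101100 | 7Δ
t=11: Δ0=10101100 Δ1=00101100 | 1Δ
t=12: Δ0=00101100 Δ1=10101100 Δ2=10100101 Δ3=10010001 Δ4=11000101 Δ5=10010101 Δ6=11010101 | 6Δ
t=13: Δ0=11010101 Δ1=01010101 | 1Δ
t=14: Δ0=01010101 Δ1=11010101 Δ2=11011101 Δ3=11101111 Δ4=10001011 Δ5=10011111 Δ6=11001111 Δ7=10001111 | 7Δ
t=15: Δ0=10001111 Δ1=00001111 | 1Δ

no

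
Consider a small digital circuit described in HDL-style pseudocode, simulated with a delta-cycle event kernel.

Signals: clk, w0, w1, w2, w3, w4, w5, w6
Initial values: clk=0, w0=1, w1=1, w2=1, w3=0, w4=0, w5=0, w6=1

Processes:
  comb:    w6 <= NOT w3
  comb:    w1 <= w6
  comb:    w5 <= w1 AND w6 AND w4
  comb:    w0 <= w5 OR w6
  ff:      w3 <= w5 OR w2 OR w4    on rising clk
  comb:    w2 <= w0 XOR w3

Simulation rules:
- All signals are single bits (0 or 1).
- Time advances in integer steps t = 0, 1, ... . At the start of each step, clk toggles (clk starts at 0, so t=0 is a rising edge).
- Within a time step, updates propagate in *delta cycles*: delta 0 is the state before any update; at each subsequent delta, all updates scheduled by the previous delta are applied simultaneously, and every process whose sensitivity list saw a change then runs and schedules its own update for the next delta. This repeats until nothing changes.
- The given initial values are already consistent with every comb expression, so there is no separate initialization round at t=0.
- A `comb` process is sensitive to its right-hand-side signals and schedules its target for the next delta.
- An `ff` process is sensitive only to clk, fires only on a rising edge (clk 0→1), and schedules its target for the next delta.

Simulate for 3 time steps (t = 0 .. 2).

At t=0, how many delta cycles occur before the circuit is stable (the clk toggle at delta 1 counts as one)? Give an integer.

[bits: w6,w4,w5,w2,w3,w0,clk,w1]
t=0: Δ0=10010101 Δ1=10010111 Δ2=10011111 Δ3=00001111 Δ4=00001010 Δ5=00011010 | 5Δ
t=1: Δ0=00011010 Δ1=00011000 | 1Δ
t=2: Δ0=00011000 Δ1=00011010 | 1Δ

5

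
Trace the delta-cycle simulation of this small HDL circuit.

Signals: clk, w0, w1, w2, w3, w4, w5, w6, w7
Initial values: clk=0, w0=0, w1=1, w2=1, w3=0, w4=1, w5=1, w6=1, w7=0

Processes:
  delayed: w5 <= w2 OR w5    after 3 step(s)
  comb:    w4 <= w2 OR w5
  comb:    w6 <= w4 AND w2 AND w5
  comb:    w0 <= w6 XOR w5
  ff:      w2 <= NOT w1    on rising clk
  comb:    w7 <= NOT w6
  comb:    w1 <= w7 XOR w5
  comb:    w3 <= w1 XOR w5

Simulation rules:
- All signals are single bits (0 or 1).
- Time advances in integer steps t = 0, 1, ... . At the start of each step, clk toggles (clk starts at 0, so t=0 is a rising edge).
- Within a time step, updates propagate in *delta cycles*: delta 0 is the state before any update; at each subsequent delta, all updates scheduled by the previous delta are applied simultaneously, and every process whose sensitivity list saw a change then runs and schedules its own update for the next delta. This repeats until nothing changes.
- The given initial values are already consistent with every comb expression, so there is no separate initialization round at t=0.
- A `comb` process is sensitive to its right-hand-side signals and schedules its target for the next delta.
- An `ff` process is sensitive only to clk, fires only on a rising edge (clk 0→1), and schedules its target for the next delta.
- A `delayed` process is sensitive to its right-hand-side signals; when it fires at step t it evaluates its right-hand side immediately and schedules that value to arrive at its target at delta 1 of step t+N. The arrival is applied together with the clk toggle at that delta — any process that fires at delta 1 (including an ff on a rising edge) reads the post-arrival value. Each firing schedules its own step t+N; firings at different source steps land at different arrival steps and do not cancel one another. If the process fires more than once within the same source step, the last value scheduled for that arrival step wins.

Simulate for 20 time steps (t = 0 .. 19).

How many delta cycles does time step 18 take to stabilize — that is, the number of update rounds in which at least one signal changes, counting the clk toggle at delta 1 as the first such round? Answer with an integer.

6

[bits: w2,w6,clk,w1,w4,w0,w3,w5,w7]
t=0: Δ0=110110010 Δ1=111110010 Δ2=011110010 Δ3=001110010 Δ4=001111011 Δ5=001011011 Δ6=001011111 | 6Δ
t=1: Δ0=001011111 Δ1=000011111 | 1Δ
t=2: Δ0=000011111 Δ1=001011111 Δ2=101011111 Δ3=111011111 Δ4=111010110 Δ5=111110110 Δ6=111110010 | 6Δ
t=3: Δ0=111110010 Δ1=110110010 | 1Δ
t=4: Δ0=110110010 Δ1=111110010 Δ2=011110010 Δ3=001110010 Δ4=001111011 Δ5=001011011 Δ6=001011111 | 6Δ
t=5: Δ0=001011111 Δ1=000011111 | 1Δ
t=6: Δ0=000011111 Δ1=001011111 Δ2=101011111 Δ3=111011111 Δ4=111010110 Δ5=111110110 Δ6=111110010 | 6Δ
t=7: Δ0=111110010 Δ1=110110010 | 1Δ
t=8: Δ0=110110010 Δ1=111110010 Δ2=011110010 Δ3=001110010 Δ4=001111011 Δ5=001011011 Δ6=001011111 | 6Δ
t=9: Δ0=001011111 Δ1=000011111 | 1Δ
t=10: Δ0=000011111 Δ1=001011111 Δ2=101011111 Δ3=111011111 Δ4=111010110 Δ5=111110110 Δ6=111110010 | 6Δ
t=11: Δ0=111110010 Δ1=110110010 | 1Δ
t=12: Δ0=110110010 Δ1=111110010 Δ2=011110010 Δ3=001110010 Δ4=001111011 Δ5=001011011 Δ6=001011111 | 6Δ
t=13: Δ0=001011111 Δ1=000011111 | 1Δ
t=14: Δ0=000011111 Δ1=001011111 Δ2=101011111 Δ3=111011111 Δ4=111010110 Δ5=111110110 Δ6=111110010 | 6Δ
t=15: Δ0=111110010 Δ1=110110010 | 1Δ
t=16: Δ0=110110010 Δ1=111110010 Δ2=011110010 Δ3=001110010 Δ4=001111011 Δ5=001011011 Δ6=001011111 | 6Δ
t=17: Δ0=001011111 Δ1=000011111 | 1Δ
t=18: Δ0=000011111 Δ1=001011111 Δ2=101011111 Δ3=111011111 Δ4=111010110 Δ5=111110110 Δ6=111110010 | 6Δ
t=19: Δ0=111110010 Δ1=110110010 | 1Δ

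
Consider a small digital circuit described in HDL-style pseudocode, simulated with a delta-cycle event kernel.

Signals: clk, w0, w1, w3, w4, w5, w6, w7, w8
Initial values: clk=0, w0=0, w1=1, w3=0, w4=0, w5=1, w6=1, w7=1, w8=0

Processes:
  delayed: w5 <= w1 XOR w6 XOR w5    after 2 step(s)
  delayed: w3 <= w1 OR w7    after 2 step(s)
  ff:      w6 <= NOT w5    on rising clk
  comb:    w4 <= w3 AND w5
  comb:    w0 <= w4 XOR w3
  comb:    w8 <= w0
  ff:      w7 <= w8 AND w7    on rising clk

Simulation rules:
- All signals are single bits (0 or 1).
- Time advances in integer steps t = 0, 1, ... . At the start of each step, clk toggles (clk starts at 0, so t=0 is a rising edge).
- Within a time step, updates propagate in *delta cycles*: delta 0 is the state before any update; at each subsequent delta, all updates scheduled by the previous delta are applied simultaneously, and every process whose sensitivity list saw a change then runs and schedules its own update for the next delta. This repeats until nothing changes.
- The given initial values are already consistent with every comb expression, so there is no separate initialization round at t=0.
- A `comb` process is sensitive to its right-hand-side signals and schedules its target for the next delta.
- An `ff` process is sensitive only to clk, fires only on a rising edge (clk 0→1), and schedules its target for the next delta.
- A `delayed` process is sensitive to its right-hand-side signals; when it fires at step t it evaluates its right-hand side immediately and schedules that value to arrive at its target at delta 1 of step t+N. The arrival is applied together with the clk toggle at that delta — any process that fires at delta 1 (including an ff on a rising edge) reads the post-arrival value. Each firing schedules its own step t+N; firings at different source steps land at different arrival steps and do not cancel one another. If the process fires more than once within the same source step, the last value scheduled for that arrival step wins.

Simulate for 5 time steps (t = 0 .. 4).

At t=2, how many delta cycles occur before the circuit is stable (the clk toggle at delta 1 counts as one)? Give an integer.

3

t=0 Δ0: clk=0 w3=0 w1=1 w7=1 w0=0 w8=0 w5=1 w6=1 w4=0
  Δ1: clk:0→1
  Δ2: w7:1→0, w6:1→0
  (2Δ to stable)
t=1 Δ0: clk=1 w3=0 w1=1 w7=0 w0=0 w8=0 w5=1 w6=0 w4=0
  Δ1: clk:1→0
  (1Δ to stable)
t=2 Δ0: clk=0 w3=0 w1=1 w7=0 w0=0 w8=0 w5=1 w6=0 w4=0
  Δ1: clk:0→1, w3:0→1, w5:1→0
  Δ2: w0:0→1, w6:0→1
  Δ3: w8:0→1
  (3Δ to stable)
t=3 Δ0: clk=1 w3=1 w1=1 w7=0 w0=1 w8=1 w5=0 w6=1 w4=0
  Δ1: clk:1→0
  (1Δ to stable)
t=4 Δ0: clk=0 w3=1 w1=1 w7=0 w0=1 w8=1 w5=0 w6=1 w4=0
  Δ1: clk:0→1
  (1Δ to stable)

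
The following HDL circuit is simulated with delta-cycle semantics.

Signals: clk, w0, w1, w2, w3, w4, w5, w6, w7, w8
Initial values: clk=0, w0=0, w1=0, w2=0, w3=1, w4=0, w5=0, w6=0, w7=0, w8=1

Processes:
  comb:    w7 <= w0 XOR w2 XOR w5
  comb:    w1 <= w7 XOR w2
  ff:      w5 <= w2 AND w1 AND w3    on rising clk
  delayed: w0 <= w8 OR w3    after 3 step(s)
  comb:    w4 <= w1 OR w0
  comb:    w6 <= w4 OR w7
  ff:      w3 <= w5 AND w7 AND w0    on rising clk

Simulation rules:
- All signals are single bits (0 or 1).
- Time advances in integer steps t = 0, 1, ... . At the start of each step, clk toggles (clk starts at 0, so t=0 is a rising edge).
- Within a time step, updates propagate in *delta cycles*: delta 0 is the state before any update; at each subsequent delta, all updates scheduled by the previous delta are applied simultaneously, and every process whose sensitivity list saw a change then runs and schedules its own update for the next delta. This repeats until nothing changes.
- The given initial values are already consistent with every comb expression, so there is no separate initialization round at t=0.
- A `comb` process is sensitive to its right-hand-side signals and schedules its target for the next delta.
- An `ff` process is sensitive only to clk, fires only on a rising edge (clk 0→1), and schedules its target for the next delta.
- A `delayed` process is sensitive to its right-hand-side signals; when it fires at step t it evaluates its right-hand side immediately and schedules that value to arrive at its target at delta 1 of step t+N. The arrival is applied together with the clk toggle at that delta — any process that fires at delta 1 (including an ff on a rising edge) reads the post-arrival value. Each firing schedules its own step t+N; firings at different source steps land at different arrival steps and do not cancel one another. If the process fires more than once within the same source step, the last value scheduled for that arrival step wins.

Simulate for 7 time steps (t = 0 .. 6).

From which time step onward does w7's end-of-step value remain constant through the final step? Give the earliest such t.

t=0 Δ0: w8=1 w5=0 clk=0 w0=0 w6=0 w3=1 w4=0 w7=0 w2=0 w1=0
  Δ1: clk:0→1
  Δ2: w3:1→0
  (2Δ to stable)
t=1 Δ0: w8=1 w5=0 clk=1 w0=0 w6=0 w3=0 w4=0 w7=0 w2=0 w1=0
  Δ1: clk:1→0
  (1Δ to stable)
t=2 Δ0: w8=1 w5=0 clk=0 w0=0 w6=0 w3=0 w4=0 w7=0 w2=0 w1=0
  Δ1: clk:0→1
  (1Δ to stable)
t=3 Δ0: w8=1 w5=0 clk=1 w0=0 w6=0 w3=0 w4=0 w7=0 w2=0 w1=0
  Δ1: clk:1→0, w0:0→1
  Δ2: w4:0→1, w7:0→1
  Δ3: w6:0→1, w1:0→1
  (3Δ to stable)
t=4 Δ0: w8=1 w5=0 clk=0 w0=1 w6=1 w3=0 w4=1 w7=1 w2=0 w1=1
  Δ1: clk:0→1
  (1Δ to stable)
t=5 Δ0: w8=1 w5=0 clk=1 w0=1 w6=1 w3=0 w4=1 w7=1 w2=0 w1=1
  Δ1: clk:1→0
  (1Δ to stable)
t=6 Δ0: w8=1 w5=0 clk=0 w0=1 w6=1 w3=0 w4=1 w7=1 w2=0 w1=1
  Δ1: clk:0→1
  (1Δ to stable)

3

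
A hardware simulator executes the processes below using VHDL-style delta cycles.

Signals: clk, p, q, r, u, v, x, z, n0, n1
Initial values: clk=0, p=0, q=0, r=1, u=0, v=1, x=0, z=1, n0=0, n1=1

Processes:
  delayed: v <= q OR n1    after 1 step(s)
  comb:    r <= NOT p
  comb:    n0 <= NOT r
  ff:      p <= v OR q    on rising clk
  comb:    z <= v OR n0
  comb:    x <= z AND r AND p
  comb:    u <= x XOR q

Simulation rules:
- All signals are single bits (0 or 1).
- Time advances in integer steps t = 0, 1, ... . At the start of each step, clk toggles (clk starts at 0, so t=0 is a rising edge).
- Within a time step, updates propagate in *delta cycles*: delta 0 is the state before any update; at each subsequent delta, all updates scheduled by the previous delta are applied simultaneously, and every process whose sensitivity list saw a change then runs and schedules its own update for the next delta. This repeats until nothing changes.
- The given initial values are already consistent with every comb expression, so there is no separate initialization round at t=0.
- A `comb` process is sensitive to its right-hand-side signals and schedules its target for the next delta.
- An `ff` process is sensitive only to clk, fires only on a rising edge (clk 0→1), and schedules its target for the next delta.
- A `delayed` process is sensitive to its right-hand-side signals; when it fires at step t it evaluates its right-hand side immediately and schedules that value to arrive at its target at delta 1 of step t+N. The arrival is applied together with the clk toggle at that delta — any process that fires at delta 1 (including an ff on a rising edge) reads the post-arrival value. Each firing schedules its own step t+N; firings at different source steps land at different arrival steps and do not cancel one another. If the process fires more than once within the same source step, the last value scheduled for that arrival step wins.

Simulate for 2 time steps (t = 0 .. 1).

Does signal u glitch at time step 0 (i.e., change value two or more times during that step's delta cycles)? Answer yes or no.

t0.Δ0 z=1 p=0 x=0 v=1 q=0 n0=0 n1=1 u=0 r=1 clk=0
t0.Δ1 z=1 p=0 x=0 v=1 q=0 n0=0 n1=1 u=0 r=1 clk=1
t0.Δ2 z=1 p=1 x=0 v=1 q=0 n0=0 n1=1 u=0 r=1 clk=1
t0.Δ3 z=1 p=1 x=1 v=1 q=0 n0=0 n1=1 u=0 r=0 clk=1
t0.Δ4 z=1 p=1 x=0 v=1 q=0 n0=1 n1=1 u=1 r=0 clk=1
t0.Δ5 z=1 p=1 x=0 v=1 q=0 n0=1 n1=1 u=0 r=0 clk=1
t1.Δ0 z=1 p=1 x=0 v=1 q=0 n0=1 n1=1 u=0 r=0 clk=1
t1.Δ1 z=1 p=1 x=0 v=1 q=0 n0=1 n1=1 u=0 r=0 clk=0

yes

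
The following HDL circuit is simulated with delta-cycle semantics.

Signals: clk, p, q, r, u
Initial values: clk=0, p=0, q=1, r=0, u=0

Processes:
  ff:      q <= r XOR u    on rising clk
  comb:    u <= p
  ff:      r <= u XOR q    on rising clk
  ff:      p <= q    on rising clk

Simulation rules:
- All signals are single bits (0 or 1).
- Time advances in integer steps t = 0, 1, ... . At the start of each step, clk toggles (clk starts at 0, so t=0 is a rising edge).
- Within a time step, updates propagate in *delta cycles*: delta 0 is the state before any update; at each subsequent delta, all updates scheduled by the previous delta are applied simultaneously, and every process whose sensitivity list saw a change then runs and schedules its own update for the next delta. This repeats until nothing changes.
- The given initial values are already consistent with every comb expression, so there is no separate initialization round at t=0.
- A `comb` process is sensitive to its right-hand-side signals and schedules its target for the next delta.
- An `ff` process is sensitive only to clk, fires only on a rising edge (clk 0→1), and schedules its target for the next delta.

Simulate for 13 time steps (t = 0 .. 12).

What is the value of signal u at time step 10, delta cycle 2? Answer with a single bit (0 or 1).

t=0 Δ0: q=1 p=0 r=0 u=0 clk=0
  Δ1: clk:0→1
  Δ2: q:1→0, p:0→1, r:0→1
  Δ3: u:0→1
  (3Δ to stable)
t=1 Δ0: q=0 p=1 r=1 u=1 clk=1
  Δ1: clk:1→0
  (1Δ to stable)
t=2 Δ0: q=0 p=1 r=1 u=1 clk=0
  Δ1: clk:0→1
  Δ2: p:1→0
  Δ3: u:1→0
  (3Δ to stable)
t=3 Δ0: q=0 p=0 r=1 u=0 clk=1
  Δ1: clk:1→0
  (1Δ to stable)
t=4 Δ0: q=0 p=0 r=1 u=0 clk=0
  Δ1: clk:0→1
  Δ2: q:0→1, r:1→0
  (2Δ to stable)
t=5 Δ0: q=1 p=0 r=0 u=0 clk=1
  Δ1: clk:1→0
  (1Δ to stable)
t=6 Δ0: q=1 p=0 r=0 u=0 clk=0
  Δ1: clk:0→1
  Δ2: q:1→0, p:0→1, r:0→1
  Δ3: u:0→1
  (3Δ to stable)
t=7 Δ0: q=0 p=1 r=1 u=1 clk=1
  Δ1: clk:1→0
  (1Δ to stable)
t=8 Δ0: q=0 p=1 r=1 u=1 clk=0
  Δ1: clk:0→1
  Δ2: p:1→0
  Δ3: u:1→0
  (3Δ to stable)
t=9 Δ0: q=0 p=0 r=1 u=0 clk=1
  Δ1: clk:1→0
  (1Δ to stable)
t=10 Δ0: q=0 p=0 r=1 u=0 clk=0
  Δ1: clk:0→1
  Δ2: q:0→1, r:1→0
  (2Δ to stable)
t=11 Δ0: q=1 p=0 r=0 u=0 clk=1
  Δ1: clk:1→0
  (1Δ to stable)
t=12 Δ0: q=1 p=0 r=0 u=0 clk=0
  Δ1: clk:0→1
  Δ2: q:1→0, p:0→1, r:0→1
  Δ3: u:0→1
  (3Δ to stable)

0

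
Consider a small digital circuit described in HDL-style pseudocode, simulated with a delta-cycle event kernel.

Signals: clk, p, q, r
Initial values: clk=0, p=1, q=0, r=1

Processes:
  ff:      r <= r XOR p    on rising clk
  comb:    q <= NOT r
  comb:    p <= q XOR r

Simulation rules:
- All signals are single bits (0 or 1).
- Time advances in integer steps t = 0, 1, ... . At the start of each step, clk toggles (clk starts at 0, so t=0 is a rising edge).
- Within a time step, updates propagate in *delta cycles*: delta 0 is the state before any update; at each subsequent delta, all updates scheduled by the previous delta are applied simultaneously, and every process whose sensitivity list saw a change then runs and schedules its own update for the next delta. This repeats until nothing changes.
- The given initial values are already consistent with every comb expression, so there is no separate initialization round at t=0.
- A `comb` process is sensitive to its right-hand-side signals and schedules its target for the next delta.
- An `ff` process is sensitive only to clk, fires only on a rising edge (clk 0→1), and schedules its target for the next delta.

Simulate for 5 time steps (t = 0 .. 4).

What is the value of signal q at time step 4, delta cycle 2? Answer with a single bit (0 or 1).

[bits: p,clk,r,q]
t=0: Δ0=1010 Δ1=1110 Δ2=1100 Δ3=0101 Δ4=1101 | 4Δ
t=1: Δ0=1101 Δ1=1001 | 1Δ
t=2: Δ0=1001 Δ1=1101 Δ2=1111 Δ3=0110 Δ4=1110 | 4Δ
t=3: Δ0=1110 Δ1=1010 | 1Δ
t=4: Δ0=1010 Δ1=1110 Δ2=1100 Δ3=0101 Δ4=1101 | 4Δ

0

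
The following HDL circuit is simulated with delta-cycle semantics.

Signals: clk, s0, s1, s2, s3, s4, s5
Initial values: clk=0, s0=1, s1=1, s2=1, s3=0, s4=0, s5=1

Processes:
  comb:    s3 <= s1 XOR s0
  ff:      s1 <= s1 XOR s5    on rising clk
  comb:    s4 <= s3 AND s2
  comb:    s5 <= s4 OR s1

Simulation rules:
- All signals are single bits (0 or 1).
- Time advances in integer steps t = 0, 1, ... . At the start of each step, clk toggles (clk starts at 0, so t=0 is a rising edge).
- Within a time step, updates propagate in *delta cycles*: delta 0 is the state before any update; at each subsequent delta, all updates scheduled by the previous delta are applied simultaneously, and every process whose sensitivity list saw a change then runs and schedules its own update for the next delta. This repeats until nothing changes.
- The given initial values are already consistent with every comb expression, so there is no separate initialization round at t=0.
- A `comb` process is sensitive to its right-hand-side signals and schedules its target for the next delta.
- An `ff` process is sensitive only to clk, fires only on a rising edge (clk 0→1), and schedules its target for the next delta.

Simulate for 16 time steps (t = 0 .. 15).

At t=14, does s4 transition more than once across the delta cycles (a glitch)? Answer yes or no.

no

t0.Δ0 clk=0 s4=0 s1=1 s5=1 s0=1 s3=0 s2=1
t0.Δ1 clk=1 s4=0 s1=1 s5=1 s0=1 s3=0 s2=1
t0.Δ2 clk=1 s4=0 s1=0 s5=1 s0=1 s3=0 s2=1
t0.Δ3 clk=1 s4=0 s1=0 s5=0 s0=1 s3=1 s2=1
t0.Δ4 clk=1 s4=1 s1=0 s5=0 s0=1 s3=1 s2=1
t0.Δ5 clk=1 s4=1 s1=0 s5=1 s0=1 s3=1 s2=1
t1.Δ0 clk=1 s4=1 s1=0 s5=1 s0=1 s3=1 s2=1
t1.Δ1 clk=0 s4=1 s1=0 s5=1 s0=1 s3=1 s2=1
t2.Δ0 clk=0 s4=1 s1=0 s5=1 s0=1 s3=1 s2=1
t2.Δ1 clk=1 s4=1 s1=0 s5=1 s0=1 s3=1 s2=1
t2.Δ2 clk=1 s4=1 s1=1 s5=1 s0=1 s3=1 s2=1
t2.Δ3 clk=1 s4=1 s1=1 s5=1 s0=1 s3=0 s2=1
t2.Δ4 clk=1 s4=0 s1=1 s5=1 s0=1 s3=0 s2=1
t3.Δ0 clk=1 s4=0 s1=1 s5=1 s0=1 s3=0 s2=1
t3.Δ1 clk=0 s4=0 s1=1 s5=1 s0=1 s3=0 s2=1
t4.Δ0 clk=0 s4=0 s1=1 s5=1 s0=1 s3=0 s2=1
t4.Δ1 clk=1 s4=0 s1=1 s5=1 s0=1 s3=0 s2=1
t4.Δ2 clk=1 s4=0 s1=0 s5=1 s0=1 s3=0 s2=1
t4.Δ3 clk=1 s4=0 s1=0 s5=0 s0=1 s3=1 s2=1
t4.Δ4 clk=1 s4=1 s1=0 s5=0 s0=1 s3=1 s2=1
t4.Δ5 clk=1 s4=1 s1=0 s5=1 s0=1 s3=1 s2=1
t5.Δ0 clk=1 s4=1 s1=0 s5=1 s0=1 s3=1 s2=1
t5.Δ1 clk=0 s4=1 s1=0 s5=1 s0=1 s3=1 s2=1
t6.Δ0 clk=0 s4=1 s1=0 s5=1 s0=1 s3=1 s2=1
t6.Δ1 clk=1 s4=1 s1=0 s5=1 s0=1 s3=1 s2=1
t6.Δ2 clk=1 s4=1 s1=1 s5=1 s0=1 s3=1 s2=1
t6.Δ3 clk=1 s4=1 s1=1 s5=1 s0=1 s3=0 s2=1
t6.Δ4 clk=1 s4=0 s1=1 s5=1 s0=1 s3=0 s2=1
t7.Δ0 clk=1 s4=0 s1=1 s5=1 s0=1 s3=0 s2=1
t7.Δ1 clk=0 s4=0 s1=1 s5=1 s0=1 s3=0 s2=1
t8.Δ0 clk=0 s4=0 s1=1 s5=1 s0=1 s3=0 s2=1
t8.Δ1 clk=1 s4=0 s1=1 s5=1 s0=1 s3=0 s2=1
t8.Δ2 clk=1 s4=0 s1=0 s5=1 s0=1 s3=0 s2=1
t8.Δ3 clk=1 s4=0 s1=0 s5=0 s0=1 s3=1 s2=1
t8.Δ4 clk=1 s4=1 s1=0 s5=0 s0=1 s3=1 s2=1
t8.Δ5 clk=1 s4=1 s1=0 s5=1 s0=1 s3=1 s2=1
t9.Δ0 clk=1 s4=1 s1=0 s5=1 s0=1 s3=1 s2=1
t9.Δ1 clk=0 s4=1 s1=0 s5=1 s0=1 s3=1 s2=1
t10.Δ0 clk=0 s4=1 s1=0 s5=1 s0=1 s3=1 s2=1
t10.Δ1 clk=1 s4=1 s1=0 s5=1 s0=1 s3=1 s2=1
t10.Δ2 clk=1 s4=1 s1=1 s5=1 s0=1 s3=1 s2=1
t10.Δ3 clk=1 s4=1 s1=1 s5=1 s0=1 s3=0 s2=1
t10.Δ4 clk=1 s4=0 s1=1 s5=1 s0=1 s3=0 s2=1
t11.Δ0 clk=1 s4=0 s1=1 s5=1 s0=1 s3=0 s2=1
t11.Δ1 clk=0 s4=0 s1=1 s5=1 s0=1 s3=0 s2=1
t12.Δ0 clk=0 s4=0 s1=1 s5=1 s0=1 s3=0 s2=1
t12.Δ1 clk=1 s4=0 s1=1 s5=1 s0=1 s3=0 s2=1
t12.Δ2 clk=1 s4=0 s1=0 s5=1 s0=1 s3=0 s2=1
t12.Δ3 clk=1 s4=0 s1=0 s5=0 s0=1 s3=1 s2=1
t12.Δ4 clk=1 s4=1 s1=0 s5=0 s0=1 s3=1 s2=1
t12.Δ5 clk=1 s4=1 s1=0 s5=1 s0=1 s3=1 s2=1
t13.Δ0 clk=1 s4=1 s1=0 s5=1 s0=1 s3=1 s2=1
t13.Δ1 clk=0 s4=1 s1=0 s5=1 s0=1 s3=1 s2=1
t14.Δ0 clk=0 s4=1 s1=0 s5=1 s0=1 s3=1 s2=1
t14.Δ1 clk=1 s4=1 s1=0 s5=1 s0=1 s3=1 s2=1
t14.Δ2 clk=1 s4=1 s1=1 s5=1 s0=1 s3=1 s2=1
t14.Δ3 clk=1 s4=1 s1=1 s5=1 s0=1 s3=0 s2=1
t14.Δ4 clk=1 s4=0 s1=1 s5=1 s0=1 s3=0 s2=1
t15.Δ0 clk=1 s4=0 s1=1 s5=1 s0=1 s3=0 s2=1
t15.Δ1 clk=0 s4=0 s1=1 s5=1 s0=1 s3=0 s2=1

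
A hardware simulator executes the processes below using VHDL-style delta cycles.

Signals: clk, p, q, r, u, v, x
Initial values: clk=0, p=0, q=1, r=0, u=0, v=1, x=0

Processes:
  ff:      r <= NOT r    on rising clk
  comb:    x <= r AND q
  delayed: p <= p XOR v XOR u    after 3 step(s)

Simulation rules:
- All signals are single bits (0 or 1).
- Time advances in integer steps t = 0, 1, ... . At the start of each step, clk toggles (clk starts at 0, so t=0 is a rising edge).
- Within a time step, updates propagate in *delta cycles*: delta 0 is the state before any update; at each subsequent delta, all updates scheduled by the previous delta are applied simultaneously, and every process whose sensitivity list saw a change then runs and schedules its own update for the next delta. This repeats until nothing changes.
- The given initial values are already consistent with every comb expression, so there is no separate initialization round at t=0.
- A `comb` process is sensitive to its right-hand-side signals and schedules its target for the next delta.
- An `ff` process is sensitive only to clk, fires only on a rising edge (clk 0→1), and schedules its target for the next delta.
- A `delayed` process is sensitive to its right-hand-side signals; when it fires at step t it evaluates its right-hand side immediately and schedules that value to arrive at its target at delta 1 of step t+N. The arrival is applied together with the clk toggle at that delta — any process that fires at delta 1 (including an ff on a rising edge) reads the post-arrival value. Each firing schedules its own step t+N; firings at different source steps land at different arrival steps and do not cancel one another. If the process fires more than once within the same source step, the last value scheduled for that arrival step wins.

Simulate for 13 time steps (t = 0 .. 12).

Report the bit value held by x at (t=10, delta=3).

t=0 Δ0: p=0 clk=0 v=1 u=0 r=0 q=1 x=0
  Δ1: clk:0→1
  Δ2: r:0→1
  Δ3: x:0→1
  (3Δ to stable)
t=1 Δ0: p=0 clk=1 v=1 u=0 r=1 q=1 x=1
  Δ1: clk:1→0
  (1Δ to stable)
t=2 Δ0: p=0 clk=0 v=1 u=0 r=1 q=1 x=1
  Δ1: clk:0→1
  Δ2: r:1→0
  Δ3: x:1→0
  (3Δ to stable)
t=3 Δ0: p=0 clk=1 v=1 u=0 r=0 q=1 x=0
  Δ1: clk:1→0
  (1Δ to stable)
t=4 Δ0: p=0 clk=0 v=1 u=0 r=0 q=1 x=0
  Δ1: clk:0→1
  Δ2: r:0→1
  Δ3: x:0→1
  (3Δ to stable)
t=5 Δ0: p=0 clk=1 v=1 u=0 r=1 q=1 x=1
  Δ1: clk:1→0
  (1Δ to stable)
t=6 Δ0: p=0 clk=0 v=1 u=0 r=1 q=1 x=1
  Δ1: clk:0→1
  Δ2: r:1→0
  Δ3: x:1→0
  (3Δ to stable)
t=7 Δ0: p=0 clk=1 v=1 u=0 r=0 q=1 x=0
  Δ1: clk:1→0
  (1Δ to stable)
t=8 Δ0: p=0 clk=0 v=1 u=0 r=0 q=1 x=0
  Δ1: clk:0→1
  Δ2: r:0→1
  Δ3: x:0→1
  (3Δ to stable)
t=9 Δ0: p=0 clk=1 v=1 u=0 r=1 q=1 x=1
  Δ1: clk:1→0
  (1Δ to stable)
t=10 Δ0: p=0 clk=0 v=1 u=0 r=1 q=1 x=1
  Δ1: clk:0→1
  Δ2: r:1→0
  Δ3: x:1→0
  (3Δ to stable)
t=11 Δ0: p=0 clk=1 v=1 u=0 r=0 q=1 x=0
  Δ1: clk:1→0
  (1Δ to stable)
t=12 Δ0: p=0 clk=0 v=1 u=0 r=0 q=1 x=0
  Δ1: clk:0→1
  Δ2: r:0→1
  Δ3: x:0→1
  (3Δ to stable)

0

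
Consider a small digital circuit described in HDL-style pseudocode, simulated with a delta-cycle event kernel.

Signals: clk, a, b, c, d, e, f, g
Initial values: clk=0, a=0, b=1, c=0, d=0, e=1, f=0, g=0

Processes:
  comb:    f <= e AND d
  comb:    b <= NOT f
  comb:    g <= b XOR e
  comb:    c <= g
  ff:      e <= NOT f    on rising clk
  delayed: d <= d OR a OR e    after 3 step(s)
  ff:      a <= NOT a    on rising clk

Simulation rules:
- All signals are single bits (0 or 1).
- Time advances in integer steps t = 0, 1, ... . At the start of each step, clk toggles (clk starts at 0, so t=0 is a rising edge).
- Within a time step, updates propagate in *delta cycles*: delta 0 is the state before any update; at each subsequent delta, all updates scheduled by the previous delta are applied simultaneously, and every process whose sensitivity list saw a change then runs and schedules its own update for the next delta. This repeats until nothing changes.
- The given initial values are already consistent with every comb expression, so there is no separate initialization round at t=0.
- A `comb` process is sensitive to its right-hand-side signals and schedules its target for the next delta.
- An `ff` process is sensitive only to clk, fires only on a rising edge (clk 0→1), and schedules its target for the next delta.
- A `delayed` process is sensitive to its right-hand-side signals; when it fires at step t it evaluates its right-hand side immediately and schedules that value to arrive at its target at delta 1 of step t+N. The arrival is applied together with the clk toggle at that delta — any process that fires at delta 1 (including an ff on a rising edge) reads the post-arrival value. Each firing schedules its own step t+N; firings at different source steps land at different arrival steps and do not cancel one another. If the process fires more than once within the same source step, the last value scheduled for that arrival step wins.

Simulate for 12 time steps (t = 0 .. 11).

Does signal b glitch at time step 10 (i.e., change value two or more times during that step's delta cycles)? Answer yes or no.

no

t=0 Δ0: g=0 clk=0 e=1 d=0 f=0 a=0 c=0 b=1
  Δ1: clk:0→1
  Δ2: a:0→1
  (2Δ to stable)
t=1 Δ0: g=0 clk=1 e=1 d=0 f=0 a=1 c=0 b=1
  Δ1: clk:1→0
  (1Δ to stable)
t=2 Δ0: g=0 clk=0 e=1 d=0 f=0 a=1 c=0 b=1
  Δ1: clk:0→1
  Δ2: a:1→0
  (2Δ to stable)
t=3 Δ0: g=0 clk=1 e=1 d=0 f=0 a=0 c=0 b=1
  Δ1: clk:1→0, d:0→1
  Δ2: f:0→1
  Δ3: b:1→0
  Δ4: g:0→1
  Δ5: c:0→1
  (5Δ to stable)
t=4 Δ0: g=1 clk=0 e=1 d=1 f=1 a=0 c=1 b=0
  Δ1: clk:0→1
  Δ2: e:1→0, a:0→1
  Δ3: g:1→0, f:1→0
  Δ4: c:1→0, b:0→1
  Δ5: g:0→1
  Δ6: c:0→1
  (6Δ to stable)
t=5 Δ0: g=1 clk=1 e=0 d=1 f=0 a=1 c=1 b=1
  Δ1: clk:1→0
  (1Δ to stable)
t=6 Δ0: g=1 clk=0 e=0 d=1 f=0 a=1 c=1 b=1
  Δ1: clk:0→1
  Δ2: e:0→1, a:1→0
  Δ3: g:1→0, f:0→1
  Δ4: c:1→0, b:1→0
  Δ5: g:0→1
  Δ6: c:0→1
  (6Δ to stable)
t=7 Δ0: g=1 clk=1 e=1 d=1 f=1 a=0 c=1 b=0
  Δ1: clk:1→0
  (1Δ to stable)
t=8 Δ0: g=1 clk=0 e=1 d=1 f=1 a=0 c=1 b=0
  Δ1: clk:0→1
  Δ2: e:1→0, a:0→1
  Δ3: g:1→0, f:1→0
  Δ4: c:1→0, b:0→1
  Δ5: g:0→1
  Δ6: c:0→1
  (6Δ to stable)
t=9 Δ0: g=1 clk=1 e=0 d=1 f=0 a=1 c=1 b=1
  Δ1: clk:1→0
  (1Δ to stable)
t=10 Δ0: g=1 clk=0 e=0 d=1 f=0 a=1 c=1 b=1
  Δ1: clk:0→1
  Δ2: e:0→1, a:1→0
  Δ3: g:1→0, f:0→1
  Δ4: c:1→0, b:1→0
  Δ5: g:0→1
  Δ6: c:0→1
  (6Δ to stable)
t=11 Δ0: g=1 clk=1 e=1 d=1 f=1 a=0 c=1 b=0
  Δ1: clk:1→0
  (1Δ to stable)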